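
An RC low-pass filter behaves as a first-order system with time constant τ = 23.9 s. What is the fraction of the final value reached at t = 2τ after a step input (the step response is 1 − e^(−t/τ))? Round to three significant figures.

y/y_∞ ≈ 0.865

y(t)/y_∞ = 1 − e^(−t/τ) = 1 − e^(−2) = 1 − e^(−2.00) = 0.865.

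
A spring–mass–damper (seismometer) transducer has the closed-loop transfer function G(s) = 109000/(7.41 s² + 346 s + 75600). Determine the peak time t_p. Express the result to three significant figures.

Dividing through by 7.41: denominator becomes s² + 46.69 s + 10200.
So ω_n = √10200 = 101 rad/s and ζ = 46.69/(2·101) = 0.231.
ω_d = 101·√(1 − 0.231²) = 98.3 rad/s. t_p = π/ω_d = 0.0320 s.

t_p ≈ 0.0320 s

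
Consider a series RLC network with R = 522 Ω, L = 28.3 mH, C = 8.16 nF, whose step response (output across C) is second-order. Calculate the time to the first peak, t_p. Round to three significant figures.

t_p ≈ 0.0000482 s

For a series RLC circuit (capacitor voltage as output), ω_n = 1/√(LC) = 1/√(28.3 mH · 8.16 nF) = 65800 rad/s.
ζ = (R/2)·√(C/L) = (522/2)·√(8.16 nF/28.3 mH) = 0.140.
ω_d = ω_n√(1−ζ²) = 65200 rad/s. t_p = π/ω_d = 0.0000482 s.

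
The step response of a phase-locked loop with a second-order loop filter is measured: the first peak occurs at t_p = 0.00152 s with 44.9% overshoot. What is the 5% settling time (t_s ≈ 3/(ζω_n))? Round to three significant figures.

ζ from %OS: ζ = |ln 0.449|/√(π²+ln²0.449) = 0.247.
t_p = π/ω_d ⇒ ω_d = 2070 rad/s; then ω_n = ω_d/√(1−ζ²) = 2130 rad/s.
t_s ≈ 3/(ζω_n) = 3/(0.247·2130) = 0.00569 s.

t_s ≈ 0.00569 s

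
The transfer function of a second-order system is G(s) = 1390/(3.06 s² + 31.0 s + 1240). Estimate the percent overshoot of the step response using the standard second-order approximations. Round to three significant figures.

%OS ≈ 44.2%

Dividing through by 3.06: denominator becomes s² + 10.13 s + 405.2.
So ω_n = √405.2 = 20.1 rad/s and ζ = 10.13/(2·20.1) = 0.252.
Overshoot: exp(−π·0.252/√(1−0.252²)) = 0.442, i.e. 44.2%.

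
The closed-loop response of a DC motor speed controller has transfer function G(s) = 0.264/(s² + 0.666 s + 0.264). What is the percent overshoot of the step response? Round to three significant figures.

ω_n = √0.264 = 0.514 rad/s; ζ = 0.666/(2·0.514) = 0.648.
%OS = 100 e^{−πζ/√(1−ζ²)} with ζ = 0.648 gives 6.90%.

%OS ≈ 6.90%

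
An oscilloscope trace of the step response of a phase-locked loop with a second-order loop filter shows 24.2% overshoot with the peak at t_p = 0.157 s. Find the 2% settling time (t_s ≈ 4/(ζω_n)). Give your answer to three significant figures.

t_s ≈ 0.443 s

ζ from %OS: ζ = |ln 0.242|/√(π²+ln²0.242) = 0.412.
From t_p = π/ω_d, ω_d = π/0.157 = 20.0 rad/s, so ω_n = ω_d/√(1−ζ²) = 22.0 rad/s.
t_s ≈ 4/(ζω_n) = 4/(0.412·22.0) = 0.443 s.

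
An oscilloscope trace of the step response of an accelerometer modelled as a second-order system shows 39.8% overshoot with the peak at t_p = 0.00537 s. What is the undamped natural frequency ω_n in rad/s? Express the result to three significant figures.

ζ from %OS: ζ = |ln 0.398|/√(π²+ln²0.398) = 0.281.
t_p = π/ω_d ⇒ ω_d = 585 rad/s; then ω_n = ω_d/√(1−ζ²) = 610 rad/s.

ω_n ≈ 610 rad/s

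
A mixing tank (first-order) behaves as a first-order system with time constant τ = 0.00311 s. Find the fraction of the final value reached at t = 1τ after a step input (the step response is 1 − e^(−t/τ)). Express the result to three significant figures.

y/y_∞ ≈ 0.632

y(t)/y_∞ = 1 − e^(−t/τ) = 1 − e^(−1) = 1 − e^(−1.00) = 0.632.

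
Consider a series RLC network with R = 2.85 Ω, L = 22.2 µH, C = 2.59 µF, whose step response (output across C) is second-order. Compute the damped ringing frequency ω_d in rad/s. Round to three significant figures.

ω_d ≈ 115000 rad/s

For a series RLC circuit (capacitor voltage as output), ω_n = 1/√(LC) = 1/√(22.2 µH · 2.59 µF) = 132000 rad/s.
ζ = (R/2)·√(C/L) = (2.85/2)·√(2.59 µF/22.2 µH) = 0.487.
The damped frequency ω_d = ω_n√(1−ζ²) = 115000 rad/s.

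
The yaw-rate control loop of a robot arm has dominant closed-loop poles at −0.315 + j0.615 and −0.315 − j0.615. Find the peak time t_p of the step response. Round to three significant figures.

t_p ≈ 5.11 s

t_p = π/ω_d with ω_d = 0.615 (the imaginary part), so t_p = 5.11 s.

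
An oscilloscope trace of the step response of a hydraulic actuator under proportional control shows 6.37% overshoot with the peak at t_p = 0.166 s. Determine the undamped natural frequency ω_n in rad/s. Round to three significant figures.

The overshoot fixes ζ = −ln(OS)/√(π²+ln²(OS)) = 0.659.
t_p = π/ω_d ⇒ ω_d = 18.9 rad/s; then ω_n = ω_d/√(1−ζ²) = 25.2 rad/s.

ω_n ≈ 25.2 rad/s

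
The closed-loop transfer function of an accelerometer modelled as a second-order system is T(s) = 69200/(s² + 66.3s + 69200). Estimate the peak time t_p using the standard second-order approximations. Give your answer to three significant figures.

ω_n = √69200 = 263 rad/s; ζ = 66.3/(2·263) = 0.126.
ω_d = 263·√(1 − 0.126²) = 261 rad/s. Then t_p = π/ω_d = 0.0120 s.

t_p ≈ 0.0120 s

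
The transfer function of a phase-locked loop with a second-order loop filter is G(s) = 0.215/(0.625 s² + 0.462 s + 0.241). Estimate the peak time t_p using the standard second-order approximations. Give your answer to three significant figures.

t_p ≈ 6.30 s

Dividing through by 0.625: denominator becomes s² + 0.7392 s + 0.3856.
So ω_n = √0.3856 = 0.621 rad/s and ζ = 0.7392/(2·0.621) = 0.595.
ω_d = 0.621·√(1 − 0.595²) = 0.499 rad/s. t_p = π/ω_d = 6.30 s.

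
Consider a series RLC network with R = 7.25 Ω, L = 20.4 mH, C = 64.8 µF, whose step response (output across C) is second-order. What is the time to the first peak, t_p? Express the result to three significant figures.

t_p ≈ 0.00369 s

For a series RLC circuit (capacitor voltage as output), ω_n = 1/√(LC) = 1/√(20.4 mH · 64.8 µF) = 870 rad/s.
ζ = (R/2)·√(C/L) = (7.25/2)·√(64.8 µF/20.4 mH) = 0.204.
ω_d = ω_n√(1−ζ²) = 851 rad/s. t_p = π/ω_d = 0.00369 s.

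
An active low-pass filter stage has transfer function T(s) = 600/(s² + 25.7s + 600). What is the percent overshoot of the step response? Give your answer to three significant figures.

Comparing the denominator to s² + 2ζω_n s + ω_n²: ω_n = √600 = 24.5 rad/s, and 2ζω_n = 25.7 so ζ = 25.7/(2·24.5) = 0.525.
%OS = 100·exp(−πζ/√(1−ζ²)) = 14.4%.

%OS ≈ 14.4%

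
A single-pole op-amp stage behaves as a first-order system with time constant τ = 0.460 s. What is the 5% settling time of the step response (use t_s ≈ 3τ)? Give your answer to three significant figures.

t_s ≈ 1.38 s

t_s ≈ 3τ = 1.38 s.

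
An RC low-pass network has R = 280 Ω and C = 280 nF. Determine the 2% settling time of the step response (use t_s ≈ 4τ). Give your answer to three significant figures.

τ = RC = 280 × 280 nF = 0.0000784 s.
t_s ≈ 4τ = 0.000314 s.

t_s ≈ 0.000314 s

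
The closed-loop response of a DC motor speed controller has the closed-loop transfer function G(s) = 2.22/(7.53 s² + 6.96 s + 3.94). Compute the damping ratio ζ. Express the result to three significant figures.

Dividing through by 7.53: denominator becomes s² + 0.9243 s + 0.5232.
So ω_n = √0.5232 = 0.723 rad/s and ζ = 0.9243/(2·0.723) = 0.639.

ζ ≈ 0.639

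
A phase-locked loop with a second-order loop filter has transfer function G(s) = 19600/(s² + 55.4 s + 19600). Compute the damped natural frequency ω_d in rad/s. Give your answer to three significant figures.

ω_n = √19600 = 140 rad/s; ζ = 55.4/(2·140) = 0.198.
ω_d = 140·√(1 − 0.198²) = 137 rad/s.

ω_d ≈ 137 rad/s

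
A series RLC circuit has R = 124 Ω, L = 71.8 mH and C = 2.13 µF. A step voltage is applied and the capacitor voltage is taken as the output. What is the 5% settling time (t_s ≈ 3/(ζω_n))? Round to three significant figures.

For a series RLC circuit (capacitor voltage as output), ω_n = 1/√(LC) = 1/√(71.8 mH · 2.13 µF) = 2560 rad/s.
ζ = (R/2)·√(C/L) = (124/2)·√(2.13 µF/71.8 mH) = 0.338.
t_s ≈ 3/(ζω_n) = 0.00347 s.

t_s ≈ 0.00347 s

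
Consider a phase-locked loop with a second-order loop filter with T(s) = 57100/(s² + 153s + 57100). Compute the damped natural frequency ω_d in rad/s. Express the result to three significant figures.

ω_d ≈ 226 rad/s

Comparing the denominator to s² + 2ζω_n s + ω_n²: ω_n = √57100 = 239 rad/s, and 2ζω_n = 153 so ζ = 153/(2·239) = 0.320.
The damped frequency ω_d = ω_n√(1−ζ²) = 226 rad/s.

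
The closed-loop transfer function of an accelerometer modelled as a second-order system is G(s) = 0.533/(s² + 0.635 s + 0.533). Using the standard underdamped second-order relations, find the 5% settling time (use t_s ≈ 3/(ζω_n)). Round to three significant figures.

Comparing the denominator to s² + 2ζω_n s + ω_n²: ω_n = √0.533 = 0.730 rad/s, and 2ζω_n = 0.635 so ζ = 0.635/(2·0.730) = 0.435.
t_s ≈ 3/(ζω_n) = 3/(0.435·0.730) = 9.45 s.

t_s ≈ 9.45 s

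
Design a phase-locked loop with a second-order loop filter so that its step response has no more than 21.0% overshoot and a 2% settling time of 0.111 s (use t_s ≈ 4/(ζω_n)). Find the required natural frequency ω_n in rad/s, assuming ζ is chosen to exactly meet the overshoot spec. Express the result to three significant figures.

ζ = −ln(OS)/√(π² + (ln OS)²). With OS = 0.210, ln OS = −1.561 and ζ = 1.561/3.508 = 0.445.
Then ω_n = 4/(ζ t_s) = 4/(0.445 × 0.111) = 81.0 rad/s.

ω_n ≈ 81.0 rad/s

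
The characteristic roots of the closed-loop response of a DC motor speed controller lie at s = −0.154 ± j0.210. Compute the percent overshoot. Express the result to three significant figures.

%OS ≈ 9.99%

|pole| = ω_n = √(0.154² + 0.210²) = 0.260 rad/s; ζ = cos θ = σ/ω_n = 0.591.
%OS = 100·exp(−πζ/√(1−ζ²)) = 9.99%.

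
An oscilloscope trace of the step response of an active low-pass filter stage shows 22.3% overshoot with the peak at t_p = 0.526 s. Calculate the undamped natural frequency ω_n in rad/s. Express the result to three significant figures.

ζ from %OS: ζ = |ln 0.223|/√(π²+ln²0.223) = 0.431.
t_p = π/ω_d ⇒ ω_d = 5.97 rad/s; then ω_n = ω_d/√(1−ζ²) = 6.62 rad/s.

ω_n ≈ 6.62 rad/s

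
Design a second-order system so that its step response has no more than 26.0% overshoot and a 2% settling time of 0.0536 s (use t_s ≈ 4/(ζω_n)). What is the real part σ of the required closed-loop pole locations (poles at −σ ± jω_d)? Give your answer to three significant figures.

σ ≈ 74.6

The settling-time spec alone fixes σ = ζω_n = 4/t_s = 4/0.0536 = 74.6.
(Overshoot then fixes ζ = 0.394 and hence ω_d = σ·√(1−ζ²)/ζ = 174 rad/s.)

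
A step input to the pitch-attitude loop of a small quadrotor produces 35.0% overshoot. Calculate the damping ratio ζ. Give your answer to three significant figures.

ζ ≈ 0.317

ζ = −ln(OS)/√(π² + (ln OS)²). With OS = 0.350, ln OS = −1.050 and ζ = 1.050/3.312 = 0.317.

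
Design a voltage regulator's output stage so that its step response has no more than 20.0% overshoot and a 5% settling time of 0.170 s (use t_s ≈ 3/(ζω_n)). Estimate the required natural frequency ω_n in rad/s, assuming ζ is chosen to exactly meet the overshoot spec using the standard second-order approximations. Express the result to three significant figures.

Inverting the overshoot relation: ζ = |ln 0.200|/√(π² + ln²0.200) = 0.456.
From t_s ≈ 3/(ζω_n): ω_n = 3/(ζ·t_s) = 3/(0.456·0.170) = 38.7 rad/s.

ω_n ≈ 38.7 rad/s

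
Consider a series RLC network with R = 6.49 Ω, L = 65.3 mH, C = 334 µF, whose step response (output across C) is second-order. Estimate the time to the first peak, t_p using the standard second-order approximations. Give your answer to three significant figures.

For a series RLC circuit (capacitor voltage as output), ω_n = 1/√(LC) = 1/√(65.3 mH · 334 µF) = 214 rad/s.
ζ = (R/2)·√(C/L) = (6.49/2)·√(334 µF/65.3 mH) = 0.232.
The damped frequency ω_d = ω_n√(1−ζ²) = 208 rad/s. t_p = π/ω_d = 0.0151 s.

t_p ≈ 0.0151 s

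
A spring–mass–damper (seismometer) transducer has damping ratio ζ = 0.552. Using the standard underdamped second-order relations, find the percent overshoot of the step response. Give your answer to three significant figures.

For an underdamped second-order system, %OS = 100·exp(−πζ/√(1−ζ²)).
πζ/√(1−ζ²) = π·0.552/√(1−0.305) = 2.080, so %OS = 100·e^(−2.080) = 12.5%.

%OS ≈ 12.5%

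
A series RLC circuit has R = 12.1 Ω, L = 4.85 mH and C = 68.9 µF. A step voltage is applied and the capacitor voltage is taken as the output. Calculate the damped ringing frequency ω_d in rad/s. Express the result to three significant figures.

For a series RLC circuit (capacitor voltage as output), ω_n = 1/√(LC) = 1/√(4.85 mH · 68.9 µF) = 1730 rad/s.
ζ = (R/2)·√(C/L) = (12.1/2)·√(68.9 µF/4.85 mH) = 0.721.
ω_d = ω_n√(1−ζ²) = 1200 rad/s.

ω_d ≈ 1200 rad/s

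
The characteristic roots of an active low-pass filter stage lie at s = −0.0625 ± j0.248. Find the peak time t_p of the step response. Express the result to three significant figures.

t_p ≈ 12.7 s

t_p = π/ω_d with ω_d = 0.248 (the imaginary part), so t_p = 12.7 s.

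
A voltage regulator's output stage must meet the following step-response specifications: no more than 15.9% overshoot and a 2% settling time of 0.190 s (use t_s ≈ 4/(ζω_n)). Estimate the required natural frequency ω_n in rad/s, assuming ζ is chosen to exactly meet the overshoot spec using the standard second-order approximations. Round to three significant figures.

ζ = −ln(OS)/√(π² + (ln OS)²). With OS = 0.159, ln OS = −1.839 and ζ = 1.839/3.640 = 0.505.
Then ω_n = 4/(ζ t_s) = 4/(0.505 × 0.190) = 41.7 rad/s.

ω_n ≈ 41.7 rad/s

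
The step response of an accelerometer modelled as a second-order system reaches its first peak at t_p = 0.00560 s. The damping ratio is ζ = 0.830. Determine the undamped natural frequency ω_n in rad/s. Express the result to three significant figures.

ω_n ≈ 1010 rad/s

Peak time t_p = π/ω_d, so ω_d = π/t_p = π/0.00560 = 561 rad/s.
ω_n = ω_d/√(1−ζ²) = 561/√0.311 = 1010 rad/s.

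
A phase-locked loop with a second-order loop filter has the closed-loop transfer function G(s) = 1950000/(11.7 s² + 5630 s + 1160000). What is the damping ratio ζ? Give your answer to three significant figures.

ζ ≈ 0.764

Dividing through by 11.7: denominator becomes s² + 481.2 s + 99150.
So ω_n = √99150 = 315 rad/s and ζ = 481.2/(2·315) = 0.764.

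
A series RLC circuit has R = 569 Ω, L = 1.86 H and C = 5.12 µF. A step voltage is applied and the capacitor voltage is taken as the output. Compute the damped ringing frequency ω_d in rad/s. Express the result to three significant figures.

For a series RLC circuit (capacitor voltage as output), ω_n = 1/√(LC) = 1/√(1.86 H · 5.12 µF) = 324 rad/s.
ζ = (R/2)·√(C/L) = (569/2)·√(5.12 µF/1.86 H) = 0.472.
The damped frequency ω_d = ω_n√(1−ζ²) = 286 rad/s.

ω_d ≈ 286 rad/s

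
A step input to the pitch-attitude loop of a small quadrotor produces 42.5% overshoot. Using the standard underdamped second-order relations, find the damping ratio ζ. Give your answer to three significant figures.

ζ = −ln(OS)/√(π² + (ln OS)²). With OS = 0.425, ln OS = −0.8557 and ζ = 0.8557/3.256 = 0.263.

ζ ≈ 0.263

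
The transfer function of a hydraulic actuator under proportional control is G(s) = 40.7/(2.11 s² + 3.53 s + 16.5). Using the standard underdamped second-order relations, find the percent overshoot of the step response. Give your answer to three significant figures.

Dividing through by 2.11: denominator becomes s² + 1.673 s + 7.820.
So ω_n = √7.820 = 2.80 rad/s and ζ = 1.673/(2·2.80) = 0.299.
%OS = 100 e^{−πζ/√(1−ζ²)} with ζ = 0.299 gives 37.3%.

%OS ≈ 37.3%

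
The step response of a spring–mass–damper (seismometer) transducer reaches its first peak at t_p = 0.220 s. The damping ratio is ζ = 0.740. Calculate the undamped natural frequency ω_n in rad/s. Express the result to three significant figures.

Peak time t_p = π/ω_d, so ω_d = π/t_p = π/0.220 = 14.3 rad/s.
ω_n = ω_d/√(1−ζ²) = 14.3/√0.452 = 21.2 rad/s.

ω_n ≈ 21.2 rad/s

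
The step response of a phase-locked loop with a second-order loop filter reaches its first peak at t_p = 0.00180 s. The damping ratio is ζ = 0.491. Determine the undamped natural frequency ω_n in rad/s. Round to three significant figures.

ω_n ≈ 2000 rad/s

Peak time t_p = π/ω_d, so ω_d = π/t_p = π/0.00180 = 1750 rad/s.
ω_n = ω_d/√(1−ζ²) = 1750/√0.759 = 2000 rad/s.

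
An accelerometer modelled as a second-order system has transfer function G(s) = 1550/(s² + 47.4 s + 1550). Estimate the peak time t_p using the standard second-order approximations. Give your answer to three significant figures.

t_p ≈ 0.0999 s

Comparing the denominator to s² + 2ζω_n s + ω_n²: ω_n = √1550 = 39.4 rad/s, and 2ζω_n = 47.4 so ζ = 47.4/(2·39.4) = 0.602.
ω_d = ω_n√(1−ζ²) = 31.4 rad/s. Then t_p = π/ω_d = 0.0999 s.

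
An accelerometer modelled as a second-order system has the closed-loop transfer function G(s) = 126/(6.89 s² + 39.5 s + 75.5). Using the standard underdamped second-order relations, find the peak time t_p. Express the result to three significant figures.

Dividing through by 6.89: denominator becomes s² + 5.733 s + 10.96.
So ω_n = √10.96 = 3.31 rad/s and ζ = 5.733/(2·3.31) = 0.866.
ω_d = 3.31·√(1 − 0.866²) = 1.66 rad/s. t_p = π/ω_d = 1.90 s.

t_p ≈ 1.90 s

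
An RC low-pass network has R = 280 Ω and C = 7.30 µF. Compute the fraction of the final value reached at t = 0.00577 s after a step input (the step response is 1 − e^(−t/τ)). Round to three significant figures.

y/y_∞ ≈ 0.941

τ = RC = 280 × 7.30 µF = 0.00204 s.
y(t)/y_∞ = 1 − e^(−t/τ) = 1 − e^(−0.00577/0.00204) = 1 − e^(−2.82) = 0.941.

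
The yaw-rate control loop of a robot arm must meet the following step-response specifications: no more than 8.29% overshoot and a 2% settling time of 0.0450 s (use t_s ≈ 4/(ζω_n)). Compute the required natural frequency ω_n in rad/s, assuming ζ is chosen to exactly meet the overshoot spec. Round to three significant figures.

ω_n ≈ 143 rad/s

Inverting the overshoot relation: ζ = |ln 0.0829|/√(π² + ln²0.0829) = 0.621.
Then ω_n = 4/(ζ t_s) = 4/(0.621 × 0.0450) = 143 rad/s.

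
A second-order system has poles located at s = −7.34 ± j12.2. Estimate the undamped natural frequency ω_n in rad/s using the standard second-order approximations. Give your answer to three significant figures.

|pole| = ω_n = √(7.34² + 12.2²) = 14.2 rad/s; ζ = cos θ = σ/ω_n = 0.516.

ω_n ≈ 14.2 rad/s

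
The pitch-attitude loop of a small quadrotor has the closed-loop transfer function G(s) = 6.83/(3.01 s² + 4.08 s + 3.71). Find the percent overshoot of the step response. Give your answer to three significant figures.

%OS ≈ 8.88%

Dividing through by 3.01: denominator becomes s² + 1.355 s + 1.233.
So ω_n = √1.233 = 1.11 rad/s and ζ = 1.355/(2·1.11) = 0.610.
%OS = 100·exp(−πζ/√(1−ζ²)) = 8.88%.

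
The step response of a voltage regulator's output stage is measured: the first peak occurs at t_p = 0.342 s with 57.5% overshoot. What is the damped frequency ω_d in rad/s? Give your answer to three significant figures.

t_p = π/ω_d, so ω_d = π/0.342 = 9.19 rad/s.

ω_d ≈ 9.19 rad/s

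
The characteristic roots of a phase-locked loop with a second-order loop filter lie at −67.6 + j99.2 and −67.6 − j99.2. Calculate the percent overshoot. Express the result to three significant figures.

The poles are at −σ ± jω_d with σ = 67.6 and ω_d = 99.2, so ω_n = √(σ²+ω_d²) = 120 rad/s and ζ = σ/ω_n = 0.563.
%OS = 100 e^{−πζ/√(1−ζ²)} with ζ = 0.563 gives 11.8%.

%OS ≈ 11.8%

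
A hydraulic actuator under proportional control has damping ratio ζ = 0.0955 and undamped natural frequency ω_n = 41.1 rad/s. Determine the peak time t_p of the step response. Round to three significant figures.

The damped frequency is ω_d = ω_n√(1−ζ²) = 41.1·√(1−0.00912) = 40.9 rad/s.
Peak time t_p = π/ω_d = π/40.9 = 0.0768 s.

t_p ≈ 0.0768 s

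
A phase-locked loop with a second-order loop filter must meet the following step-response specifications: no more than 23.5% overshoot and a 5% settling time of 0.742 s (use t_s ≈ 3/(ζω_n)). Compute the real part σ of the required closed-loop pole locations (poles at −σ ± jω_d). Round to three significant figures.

The settling-time spec alone fixes σ = ζω_n = 3/t_s = 3/0.742 = 4.04.
(Overshoot then fixes ζ = 0.419 and hence ω_d = σ·√(1−ζ²)/ζ = 8.77 rad/s.)

σ ≈ 4.04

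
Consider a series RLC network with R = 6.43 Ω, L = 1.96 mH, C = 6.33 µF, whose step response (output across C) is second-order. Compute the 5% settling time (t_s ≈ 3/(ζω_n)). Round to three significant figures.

For a series RLC circuit (capacitor voltage as output), ω_n = 1/√(LC) = 1/√(1.96 mH · 6.33 µF) = 8980 rad/s.
ζ = (R/2)·√(C/L) = (6.43/2)·√(6.33 µF/1.96 mH) = 0.183.
t_s ≈ 3/(ζω_n) = 0.00183 s.

t_s ≈ 0.00183 s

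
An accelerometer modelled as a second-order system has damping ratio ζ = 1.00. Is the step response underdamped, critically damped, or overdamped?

critically damped

Since ζ = 1, the system is critically damped.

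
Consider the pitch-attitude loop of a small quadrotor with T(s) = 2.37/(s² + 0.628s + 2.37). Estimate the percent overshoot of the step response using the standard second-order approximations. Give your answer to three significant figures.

Matching coefficients with s² + 2ζω_n s + ω_n² gives ω_n² = 2.37 ⇒ ω_n = 1.54 rad/s, and ζ = 0.628/(2ω_n) = 0.204.
%OS = 100 e^{−πζ/√(1−ζ²)} with ζ = 0.204 gives 52.0%.

%OS ≈ 52.0%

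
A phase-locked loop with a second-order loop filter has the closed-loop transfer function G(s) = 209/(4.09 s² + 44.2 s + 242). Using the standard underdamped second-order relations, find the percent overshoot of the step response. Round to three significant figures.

Dividing through by 4.09: denominator becomes s² + 10.81 s + 59.17.
So ω_n = √59.17 = 7.69 rad/s and ζ = 10.81/(2·7.69) = 0.702.
Overshoot: exp(−π·0.702/√(1−0.702²)) = 0.0450, i.e. 4.50%.

%OS ≈ 4.50%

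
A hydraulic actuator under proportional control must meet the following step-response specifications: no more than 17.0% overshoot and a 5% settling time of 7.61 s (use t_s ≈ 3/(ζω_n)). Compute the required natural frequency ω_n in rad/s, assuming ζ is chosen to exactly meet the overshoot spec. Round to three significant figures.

ω_n ≈ 0.802 rad/s

ζ = −ln(OS)/√(π² + (ln OS)²). With OS = 0.170, ln OS = −1.772 and ζ = 1.772/3.607 = 0.491.
From t_s ≈ 3/(ζω_n): ω_n = 3/(ζ·t_s) = 3/(0.491·7.61) = 0.802 rad/s.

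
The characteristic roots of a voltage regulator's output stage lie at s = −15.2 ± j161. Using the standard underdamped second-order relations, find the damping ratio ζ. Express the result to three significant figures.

|pole| = ω_n = √(15.2² + 161²) = 162 rad/s; ζ = cos θ = σ/ω_n = 0.0940.

ζ ≈ 0.0940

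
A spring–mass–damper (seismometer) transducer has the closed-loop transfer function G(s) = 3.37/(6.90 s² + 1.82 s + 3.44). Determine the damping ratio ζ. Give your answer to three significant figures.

ζ ≈ 0.187

Dividing through by 6.90: denominator becomes s² + 0.2638 s + 0.4986.
So ω_n = √0.4986 = 0.706 rad/s and ζ = 0.2638/(2·0.706) = 0.187.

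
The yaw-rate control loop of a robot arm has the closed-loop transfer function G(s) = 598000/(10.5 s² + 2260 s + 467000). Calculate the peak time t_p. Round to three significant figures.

t_p ≈ 0.0173 s

Dividing through by 10.5: denominator becomes s² + 215.2 s + 44480.
So ω_n = √44480 = 211 rad/s and ζ = 215.2/(2·211) = 0.510.
The damped frequency ω_d = ω_n√(1−ζ²) = 181 rad/s. t_p = π/ω_d = 0.0173 s.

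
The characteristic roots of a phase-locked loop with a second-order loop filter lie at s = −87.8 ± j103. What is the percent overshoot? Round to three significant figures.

%OS ≈ 6.87%

The poles are at −σ ± jω_d with σ = 87.8 and ω_d = 103, so ω_n = √(σ²+ω_d²) = 135 rad/s and ζ = σ/ω_n = 0.649.
%OS = 100·exp(−πζ/√(1−ζ²)) = 6.87%.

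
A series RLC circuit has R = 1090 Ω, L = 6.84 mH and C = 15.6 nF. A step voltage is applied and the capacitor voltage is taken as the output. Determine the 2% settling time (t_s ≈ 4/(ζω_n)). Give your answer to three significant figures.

t_s ≈ 0.0000502 s

For a series RLC circuit (capacitor voltage as output), ω_n = 1/√(LC) = 1/√(6.84 mH · 15.6 nF) = 96800 rad/s.
ζ = (R/2)·√(C/L) = (1090/2)·√(15.6 nF/6.84 mH) = 0.823.
t_s ≈ 4/(ζω_n) = 0.0000502 s.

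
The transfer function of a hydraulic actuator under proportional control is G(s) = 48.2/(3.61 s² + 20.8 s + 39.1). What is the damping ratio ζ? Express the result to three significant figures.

ζ ≈ 0.875

Dividing through by 3.61: denominator becomes s² + 5.762 s + 10.83.
So ω_n = √10.83 = 3.29 rad/s and ζ = 5.762/(2·3.29) = 0.875.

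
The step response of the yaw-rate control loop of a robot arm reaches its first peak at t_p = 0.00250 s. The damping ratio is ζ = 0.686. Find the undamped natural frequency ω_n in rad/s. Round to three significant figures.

ω_n ≈ 1730 rad/s

Peak time t_p = π/ω_d, so ω_d = π/t_p = π/0.00250 = 1260 rad/s.
ω_n = ω_d/√(1−ζ²) = 1260/√0.529 = 1730 rad/s.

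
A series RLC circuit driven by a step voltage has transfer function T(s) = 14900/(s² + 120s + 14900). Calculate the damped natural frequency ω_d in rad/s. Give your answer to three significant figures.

ω_d ≈ 106 rad/s

Comparing the denominator to s² + 2ζω_n s + ω_n²: ω_n = √14900 = 122 rad/s, and 2ζω_n = 120 so ζ = 120/(2·122) = 0.492.
ω_d = 122·√(1 − 0.492²) = 106 rad/s.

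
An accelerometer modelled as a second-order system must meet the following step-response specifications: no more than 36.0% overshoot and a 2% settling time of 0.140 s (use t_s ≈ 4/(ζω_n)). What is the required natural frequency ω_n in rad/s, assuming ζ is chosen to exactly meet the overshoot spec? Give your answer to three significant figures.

ω_n ≈ 92.4 rad/s

Inverting the overshoot relation: ζ = |ln 0.360|/√(π² + ln²0.360) = 0.309.
Then ω_n = 4/(ζ t_s) = 4/(0.309 × 0.140) = 92.4 rad/s.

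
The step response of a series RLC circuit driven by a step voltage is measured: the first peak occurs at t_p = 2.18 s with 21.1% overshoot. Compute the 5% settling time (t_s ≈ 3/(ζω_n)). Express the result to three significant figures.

ζ from %OS: ζ = |ln 0.211|/√(π²+ln²0.211) = 0.444.
t_p = π/ω_d ⇒ ω_d = 1.44 rad/s; then ω_n = ω_d/√(1−ζ²) = 1.61 rad/s.
t_s ≈ 3/(ζω_n) = 3/(0.444·1.61) = 4.20 s.

t_s ≈ 4.20 s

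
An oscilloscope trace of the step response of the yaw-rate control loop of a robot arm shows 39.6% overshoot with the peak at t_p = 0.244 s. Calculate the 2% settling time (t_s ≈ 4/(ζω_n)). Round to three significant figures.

t_s ≈ 1.05 s

From the overshoot, ζ = −ln(OS)/√(π²+ln²(OS)) = 0.283.
From t_p = π/ω_d, ω_d = π/0.244 = 12.9 rad/s, so ω_n = ω_d/√(1−ζ²) = 13.4 rad/s.
t_s ≈ 4/(ζω_n) = 4/(0.283·13.4) = 1.05 s.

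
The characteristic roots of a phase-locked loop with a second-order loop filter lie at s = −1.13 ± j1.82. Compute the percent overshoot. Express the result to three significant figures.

%OS ≈ 14.2%

With σ = 1.13, ω_d = 1.82: ω_n = √(σ²+ω_d²) = 2.14 rad/s, ζ = σ/ω_n = 0.527.
%OS = 100·exp(−πζ/√(1−ζ²)) = 14.2%.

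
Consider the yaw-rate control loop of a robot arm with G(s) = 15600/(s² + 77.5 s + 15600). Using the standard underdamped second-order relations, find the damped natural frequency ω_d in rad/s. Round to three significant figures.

ω_d ≈ 119 rad/s

ω_n = √15600 = 125 rad/s; ζ = 77.5/(2·125) = 0.310.
ω_d = 125·√(1 − 0.310²) = 119 rad/s.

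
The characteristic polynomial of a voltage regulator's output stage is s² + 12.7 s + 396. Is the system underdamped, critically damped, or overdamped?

a² − 4b = 12.7² − 4·396 < 0 (complex roots); the system is underdamped.

underdamped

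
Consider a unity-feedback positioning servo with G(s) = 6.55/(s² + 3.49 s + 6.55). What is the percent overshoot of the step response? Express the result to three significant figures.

Matching coefficients with s² + 2ζω_n s + ω_n² gives ω_n² = 6.55 ⇒ ω_n = 2.56 rad/s, and ζ = 3.49/(2ω_n) = 0.682.
%OS = 100·exp(−πζ/√(1−ζ²)) = 5.35%.

%OS ≈ 5.35%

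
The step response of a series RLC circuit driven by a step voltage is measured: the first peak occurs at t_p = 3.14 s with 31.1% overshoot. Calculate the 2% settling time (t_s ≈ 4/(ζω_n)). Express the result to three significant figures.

t_s ≈ 10.8 s

The overshoot fixes ζ = −ln(OS)/√(π²+ln²(OS)) = 0.348.
From t_p = π/ω_d, ω_d = π/3.14 = 1.00 rad/s, so ω_n = ω_d/√(1−ζ²) = 1.07 rad/s.
t_s ≈ 4/(ζω_n) = 4/(0.348·1.07) = 10.8 s.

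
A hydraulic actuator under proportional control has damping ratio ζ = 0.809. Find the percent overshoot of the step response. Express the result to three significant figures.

For an underdamped second-order system, %OS = 100·exp(−πζ/√(1−ζ²)).
πζ/√(1−ζ²) = π·0.809/√(1−0.654) = 4.324, so %OS = 100·e^(−4.324) = 1.32%.

%OS ≈ 1.32%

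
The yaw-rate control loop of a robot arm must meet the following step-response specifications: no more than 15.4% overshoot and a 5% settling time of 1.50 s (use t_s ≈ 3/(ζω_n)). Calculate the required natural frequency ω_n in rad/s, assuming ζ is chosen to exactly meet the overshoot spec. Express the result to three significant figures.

ω_n ≈ 3.91 rad/s

ζ = −ln(OS)/√(π² + (ln OS)²). With OS = 0.154, ln OS = −1.871 and ζ = 1.871/3.656 = 0.512.
Then ω_n = 3/(ζ t_s) = 3/(0.512 × 1.50) = 3.91 rad/s.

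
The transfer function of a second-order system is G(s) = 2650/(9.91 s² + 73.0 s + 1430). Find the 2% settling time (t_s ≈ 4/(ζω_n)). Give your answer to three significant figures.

Dividing through by 9.91: denominator becomes s² + 7.366 s + 144.3.
So ω_n = √144.3 = 12.0 rad/s and ζ = 7.366/(2·12.0) = 0.307.
t_s ≈ 4/(ζω_n) = 1.09 s.

t_s ≈ 1.09 s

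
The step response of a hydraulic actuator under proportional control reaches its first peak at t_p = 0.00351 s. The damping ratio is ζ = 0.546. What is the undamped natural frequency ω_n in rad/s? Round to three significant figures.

Peak time t_p = π/ω_d, so ω_d = π/t_p = π/0.00351 = 895 rad/s.
ω_n = ω_d/√(1−ζ²) = 895/√0.702 = 1070 rad/s.

ω_n ≈ 1070 rad/s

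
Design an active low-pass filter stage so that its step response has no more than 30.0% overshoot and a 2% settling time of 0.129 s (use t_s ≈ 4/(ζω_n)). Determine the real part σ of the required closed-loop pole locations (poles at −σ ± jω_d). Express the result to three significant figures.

The settling-time spec alone fixes σ = ζω_n = 4/t_s = 4/0.129 = 31.0.
(Overshoot then fixes ζ = 0.358 and hence ω_d = σ·√(1−ζ²)/ζ = 80.9 rad/s.)

σ ≈ 31.0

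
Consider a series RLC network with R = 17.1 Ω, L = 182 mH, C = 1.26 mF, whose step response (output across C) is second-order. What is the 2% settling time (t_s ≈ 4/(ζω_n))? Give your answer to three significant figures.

For a series RLC circuit (capacitor voltage as output), ω_n = 1/√(LC) = 1/√(182 mH · 1.26 mF) = 66.0 rad/s.
ζ = (R/2)·√(C/L) = (17.1/2)·√(1.26 mF/182 mH) = 0.711.
t_s ≈ 4/(ζω_n) = 0.0851 s.

t_s ≈ 0.0851 s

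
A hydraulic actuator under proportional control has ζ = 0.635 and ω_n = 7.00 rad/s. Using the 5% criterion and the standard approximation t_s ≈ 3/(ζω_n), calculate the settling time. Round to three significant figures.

t_s ≈ 0.675 s

t_s ≈ 3/(ζω_n) = 3/(0.635 × 7.00) = 0.675 s.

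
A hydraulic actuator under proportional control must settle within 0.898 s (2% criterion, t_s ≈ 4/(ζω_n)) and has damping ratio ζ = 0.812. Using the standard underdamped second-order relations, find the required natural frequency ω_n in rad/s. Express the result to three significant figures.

ω_n ≈ 5.49 rad/s

Rearranging t_s ≈ 4/(ζω_n) gives ω_n = 4/(ζ·t_s) = 4/(0.812 × 0.898) = 5.49 rad/s.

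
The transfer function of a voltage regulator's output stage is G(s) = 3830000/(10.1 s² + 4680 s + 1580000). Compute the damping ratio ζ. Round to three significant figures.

ζ ≈ 0.586

Dividing through by 10.1: denominator becomes s² + 463.4 s + 156400.
So ω_n = √156400 = 396 rad/s and ζ = 463.4/(2·396) = 0.586.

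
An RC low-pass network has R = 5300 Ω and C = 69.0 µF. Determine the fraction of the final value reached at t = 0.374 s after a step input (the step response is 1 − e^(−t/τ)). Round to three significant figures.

τ = RC = 5300 × 69.0 µF = 0.366 s.
y(t)/y_∞ = 1 − e^(−t/τ) = 1 − e^(−0.374/0.366) = 1 − e^(−1.02) = 0.640.

y/y_∞ ≈ 0.640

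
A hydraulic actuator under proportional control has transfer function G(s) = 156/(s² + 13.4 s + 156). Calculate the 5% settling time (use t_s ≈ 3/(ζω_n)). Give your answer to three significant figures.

Matching coefficients with s² + 2ζω_n s + ω_n² gives ω_n² = 156 ⇒ ω_n = 12.5 rad/s, and ζ = 13.4/(2ω_n) = 0.536.
t_s ≈ 3/(ζω_n) = 3/(0.536·12.5) = 0.448 s.

t_s ≈ 0.448 s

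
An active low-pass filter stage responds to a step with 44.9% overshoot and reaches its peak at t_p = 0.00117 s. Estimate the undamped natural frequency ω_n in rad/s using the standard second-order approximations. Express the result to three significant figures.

ω_n ≈ 2770 rad/s

ζ from %OS: ζ = |ln 0.449|/√(π²+ln²0.449) = 0.247.
t_p = π/ω_d ⇒ ω_d = 2690 rad/s; then ω_n = ω_d/√(1−ζ²) = 2770 rad/s.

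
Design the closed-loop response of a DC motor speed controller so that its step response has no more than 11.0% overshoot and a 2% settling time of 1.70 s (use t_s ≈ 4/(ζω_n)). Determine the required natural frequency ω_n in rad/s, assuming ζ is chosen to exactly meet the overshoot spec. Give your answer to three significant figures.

ζ = −ln(OS)/√(π² + (ln OS)²). With OS = 0.110, ln OS = −2.207 and ζ = 2.207/3.839 = 0.575.
Then ω_n = 4/(ζ t_s) = 4/(0.575 × 1.70) = 4.09 rad/s.

ω_n ≈ 4.09 rad/s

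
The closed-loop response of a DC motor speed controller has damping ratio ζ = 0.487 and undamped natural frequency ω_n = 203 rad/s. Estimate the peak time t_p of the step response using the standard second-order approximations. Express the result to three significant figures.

t_p ≈ 0.0177 s

The damped frequency is ω_d = ω_n√(1−ζ²) = 203·√(1−0.237) = 177 rad/s.
Peak time t_p = π/ω_d = π/177 = 0.0177 s.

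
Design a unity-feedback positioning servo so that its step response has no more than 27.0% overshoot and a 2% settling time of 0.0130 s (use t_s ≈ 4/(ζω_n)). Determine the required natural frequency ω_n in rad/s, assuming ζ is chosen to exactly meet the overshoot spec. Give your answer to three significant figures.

ζ = −ln(OS)/√(π² + (ln OS)²). With OS = 0.270, ln OS = −1.309 and ζ = 1.309/3.404 = 0.385.
From t_s ≈ 4/(ζω_n): ω_n = 4/(ζ·t_s) = 4/(0.385·0.0130) = 800 rad/s.

ω_n ≈ 800 rad/s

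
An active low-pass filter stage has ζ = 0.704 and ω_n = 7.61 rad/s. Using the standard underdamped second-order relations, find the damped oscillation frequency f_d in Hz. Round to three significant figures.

f_d ≈ 0.860 Hz

ω_d = ω_n√(1−ζ²) = 7.61·√0.504 = 5.40 rad/s.
f_d = ω_d/(2π) = 0.860 Hz.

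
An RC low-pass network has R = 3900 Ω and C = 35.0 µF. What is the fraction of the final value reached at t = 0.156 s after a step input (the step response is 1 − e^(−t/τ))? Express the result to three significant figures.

τ = RC = 3900 × 35.0 µF = 0.136 s.
y(t)/y_∞ = 1 − e^(−t/τ) = 1 − e^(−0.156/0.136) = 1 − e^(−1.14) = 0.681.

y/y_∞ ≈ 0.681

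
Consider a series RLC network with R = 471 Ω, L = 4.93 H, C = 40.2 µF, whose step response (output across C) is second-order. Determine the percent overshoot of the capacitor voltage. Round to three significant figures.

%OS ≈ 5.76%

For a series RLC circuit (capacitor voltage as output), ω_n = 1/√(LC) = 1/√(4.93 H · 40.2 µF) = 71.0 rad/s.
ζ = (R/2)·√(C/L) = (471/2)·√(40.2 µF/4.93 H) = 0.672.
%OS = 100·exp(−πζ/√(1−ζ²)) = 5.76%.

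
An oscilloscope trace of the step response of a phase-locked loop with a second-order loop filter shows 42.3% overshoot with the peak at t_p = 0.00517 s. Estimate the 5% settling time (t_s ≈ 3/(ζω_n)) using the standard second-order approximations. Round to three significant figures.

t_s ≈ 0.0180 s

From the overshoot, ζ = −ln(OS)/√(π²+ln²(OS)) = 0.264.
From t_p = π/ω_d, ω_d = π/0.00517 = 608 rad/s, so ω_n = ω_d/√(1−ζ²) = 630 rad/s.
t_s ≈ 3/(ζω_n) = 3/(0.264·630) = 0.0180 s.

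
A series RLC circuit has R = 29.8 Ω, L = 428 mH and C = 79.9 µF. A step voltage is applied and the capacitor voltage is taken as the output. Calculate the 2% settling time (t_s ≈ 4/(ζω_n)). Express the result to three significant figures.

For a series RLC circuit (capacitor voltage as output), ω_n = 1/√(LC) = 1/√(428 mH · 79.9 µF) = 171 rad/s.
ζ = (R/2)·√(C/L) = (29.8/2)·√(79.9 µF/428 mH) = 0.204.
t_s ≈ 4/(ζω_n) = 0.115 s.

t_s ≈ 0.115 s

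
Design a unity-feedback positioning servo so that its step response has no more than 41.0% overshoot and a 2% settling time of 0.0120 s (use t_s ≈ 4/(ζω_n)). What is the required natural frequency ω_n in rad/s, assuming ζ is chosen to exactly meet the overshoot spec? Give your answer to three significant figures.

ω_n ≈ 1220 rad/s

From %OS = 100·exp(−πζ/√(1−ζ²)), invert to get ζ = −ln(OS)/√(π² + ln²(OS)) with OS = 0.410.
−ln 0.410 = 0.8916, so ζ = 0.8916/√(π² + 0.7949) = 0.273.
Then ω_n = 4/(ζ t_s) = 4/(0.273 × 0.0120) = 1220 rad/s.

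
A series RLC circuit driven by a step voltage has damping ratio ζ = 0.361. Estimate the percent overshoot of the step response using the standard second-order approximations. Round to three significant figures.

%OS ≈ 29.6%

For an underdamped second-order system, %OS = 100·exp(−πζ/√(1−ζ²)).
πζ/√(1−ζ²) = π·0.361/√(1−0.130) = 1.216, so %OS = 100·e^(−1.216) = 29.6%.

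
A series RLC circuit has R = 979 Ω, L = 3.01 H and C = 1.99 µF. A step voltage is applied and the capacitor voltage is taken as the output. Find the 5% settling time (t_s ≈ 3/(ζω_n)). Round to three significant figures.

t_s ≈ 0.0184 s

For a series RLC circuit (capacitor voltage as output), ω_n = 1/√(LC) = 1/√(3.01 H · 1.99 µF) = 409 rad/s.
ζ = (R/2)·√(C/L) = (979/2)·√(1.99 µF/3.01 H) = 0.398.
t_s ≈ 3/(ζω_n) = 0.0184 s.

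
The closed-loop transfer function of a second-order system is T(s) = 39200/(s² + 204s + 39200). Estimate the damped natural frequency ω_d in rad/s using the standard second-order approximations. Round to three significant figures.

Matching coefficients with s² + 2ζω_n s + ω_n² gives ω_n² = 39200 ⇒ ω_n = 198 rad/s, and ζ = 204/(2ω_n) = 0.515.
ω_d = ω_n√(1−ζ²) = 170 rad/s.

ω_d ≈ 170 rad/s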